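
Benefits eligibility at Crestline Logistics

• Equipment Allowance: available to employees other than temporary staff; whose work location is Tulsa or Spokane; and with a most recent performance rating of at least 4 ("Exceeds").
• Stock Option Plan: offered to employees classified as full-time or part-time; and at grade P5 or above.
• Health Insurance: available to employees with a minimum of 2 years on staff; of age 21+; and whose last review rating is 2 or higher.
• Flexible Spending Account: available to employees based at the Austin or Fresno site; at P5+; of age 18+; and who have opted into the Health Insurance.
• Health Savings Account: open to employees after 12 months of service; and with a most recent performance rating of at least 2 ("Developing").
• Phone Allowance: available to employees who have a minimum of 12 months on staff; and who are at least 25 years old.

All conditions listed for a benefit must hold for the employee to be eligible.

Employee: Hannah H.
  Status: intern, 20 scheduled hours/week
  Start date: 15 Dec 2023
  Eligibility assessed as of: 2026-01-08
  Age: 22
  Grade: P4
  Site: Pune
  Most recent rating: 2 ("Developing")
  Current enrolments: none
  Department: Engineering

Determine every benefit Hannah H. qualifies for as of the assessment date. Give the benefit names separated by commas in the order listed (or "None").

Service from 15 Dec 2023 to 2026-01-08: 755 days.
Equipment Allowance — status intern ✓ (not excluded); site Pune ✗ (not Tulsa or Spokane) → not eligible.
Stock Option Plan — status intern ✗ (requires full-time or part-time) → not eligible.
Health Insurance — service 755 days ≥ 2 years (≈730 days) ✓; age 22 ≥ 21 ✓; rating 2 ≥ 2 ✓ → eligible.
Flexible Spending Account — site Pune ✗ (not Austin or Fresno) → not eligible.
Health Savings Account — service 755 days ≥ 12 months (≈360 days) ✓; rating 2 ≥ 2 ✓ → eligible.
Phone Allowance — service 755 days ≥ 12 months (≈360 days) ✓; age 22 < 25 ✗ → not eligible.

Health Insurance, Health Savings Account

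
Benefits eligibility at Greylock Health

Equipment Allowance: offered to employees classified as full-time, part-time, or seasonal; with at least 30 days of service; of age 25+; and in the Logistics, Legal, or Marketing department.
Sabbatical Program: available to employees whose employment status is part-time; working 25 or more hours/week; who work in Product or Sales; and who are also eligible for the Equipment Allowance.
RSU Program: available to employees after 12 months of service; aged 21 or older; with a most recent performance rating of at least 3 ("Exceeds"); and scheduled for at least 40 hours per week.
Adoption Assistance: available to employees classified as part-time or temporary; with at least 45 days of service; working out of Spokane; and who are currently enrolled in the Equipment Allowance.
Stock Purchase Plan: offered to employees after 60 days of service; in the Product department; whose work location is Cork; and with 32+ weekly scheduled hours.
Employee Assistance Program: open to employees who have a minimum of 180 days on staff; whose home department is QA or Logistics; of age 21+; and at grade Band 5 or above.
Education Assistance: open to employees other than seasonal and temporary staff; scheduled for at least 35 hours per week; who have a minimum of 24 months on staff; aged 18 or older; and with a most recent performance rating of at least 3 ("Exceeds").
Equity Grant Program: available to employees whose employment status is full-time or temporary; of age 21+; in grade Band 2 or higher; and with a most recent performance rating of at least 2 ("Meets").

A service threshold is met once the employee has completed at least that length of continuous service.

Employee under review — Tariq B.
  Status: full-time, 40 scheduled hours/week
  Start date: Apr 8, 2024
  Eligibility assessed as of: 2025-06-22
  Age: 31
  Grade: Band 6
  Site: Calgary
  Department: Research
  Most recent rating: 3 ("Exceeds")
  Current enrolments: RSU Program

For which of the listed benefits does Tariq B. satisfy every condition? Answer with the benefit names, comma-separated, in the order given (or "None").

Service from Apr 8, 2024 to 2025-06-22: 440 days.
Equipment Allowance — status full-time ✓; service 440 days ≥ 30 days ✓; age 31 ≥ 25 ✓; dept Research ✗ → not eligible.
Sabbatical Program — status full-time ✗ (requires part-time) → not eligible.
RSU Program — service 440 days ≥ 12 months (≈360 days) ✓; age 31 ≥ 21 ✓; rating 3 ≥ 3 ✓; 40 hrs/wk ≥ 40 ✓ → eligible.
Adoption Assistance — status full-time ✗ (requires part-time or temporary) → not eligible.
Stock Purchase Plan — service 440 days ≥ 60 days ✓; dept Research ✗ → not eligible.
Employee Assistance Program — service 440 days ≥ 180 days ✓; dept Research ✗ → not eligible.
Education Assistance — status full-time ✓ (not excluded); 40 hrs/wk ≥ 35 ✓; service 440 days < 24 months (≈720 days) ✗ → not eligible.
Equity Grant Program — status full-time ✓; age 31 ≥ 21 ✓; grade Band 6 ≥ Band 2 ✓; rating 3 ≥ 2 ✓ → eligible.

RSU Program, Equity Grant Program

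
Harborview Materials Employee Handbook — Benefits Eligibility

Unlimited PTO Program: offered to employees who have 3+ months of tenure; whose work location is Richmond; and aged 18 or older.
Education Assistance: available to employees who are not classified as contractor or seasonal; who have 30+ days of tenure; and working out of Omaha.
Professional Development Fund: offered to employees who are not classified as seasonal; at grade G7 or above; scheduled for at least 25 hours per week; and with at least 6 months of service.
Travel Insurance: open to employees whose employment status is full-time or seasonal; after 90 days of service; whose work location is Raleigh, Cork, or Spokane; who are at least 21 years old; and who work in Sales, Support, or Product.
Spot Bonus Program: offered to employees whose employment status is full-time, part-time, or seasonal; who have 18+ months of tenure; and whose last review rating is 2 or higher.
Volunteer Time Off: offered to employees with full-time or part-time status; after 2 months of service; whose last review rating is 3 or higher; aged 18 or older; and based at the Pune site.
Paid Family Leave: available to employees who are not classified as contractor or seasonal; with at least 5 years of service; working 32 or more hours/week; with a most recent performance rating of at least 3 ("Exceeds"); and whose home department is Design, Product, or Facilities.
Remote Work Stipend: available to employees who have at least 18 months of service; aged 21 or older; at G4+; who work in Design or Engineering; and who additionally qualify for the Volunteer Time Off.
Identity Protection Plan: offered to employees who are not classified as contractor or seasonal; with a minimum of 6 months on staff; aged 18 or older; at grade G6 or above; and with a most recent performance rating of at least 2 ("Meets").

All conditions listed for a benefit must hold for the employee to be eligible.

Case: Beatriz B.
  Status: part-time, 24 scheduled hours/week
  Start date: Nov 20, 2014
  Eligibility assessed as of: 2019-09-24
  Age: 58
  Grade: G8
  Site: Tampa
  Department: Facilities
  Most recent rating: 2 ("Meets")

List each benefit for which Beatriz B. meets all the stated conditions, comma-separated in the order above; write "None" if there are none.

Spot Bonus Program, Identity Protection Plan

Service from Nov 20, 2014 to 2019-09-24: 1769 days.
Unlimited PTO Program — service 1769 days ≥ 3 months (≈90 days) ✓; site Tampa ✗ (not Richmond) → not eligible.
Education Assistance — status part-time ✓ (not excluded); service 1769 days ≥ 30 days ✓; site Tampa ✗ (not Omaha) → not eligible.
Professional Development Fund — status part-time ✓ (not excluded); grade G8 ≥ G7 ✓; 24 hrs/wk < 25 ✗ → not eligible.
Travel Insurance — status part-time ✗ (requires full-time or seasonal) → not eligible.
Spot Bonus Program — status part-time ✓; service 1769 days ≥ 18 months (≈540 days) ✓; rating 2 ≥ 2 ✓ → eligible.
Volunteer Time Off — status part-time ✓; service 1769 days ≥ 2 months (≈60 days) ✓; rating 2 < 3 ✗ → not eligible.
Paid Family Leave — status part-time ✓ (not excluded); service 1769 days < 5 years (≈1825 days) ✗ → not eligible.
Remote Work Stipend — service 1769 days ≥ 18 months (≈540 days) ✓; age 58 ≥ 21 ✓; grade G8 ≥ G4 ✓; dept Facilities ✗ → not eligible.
Identity Protection Plan — status part-time ✓ (not excluded); service 1769 days ≥ 6 months (≈180 days) ✓; age 58 ≥ 18 ✓; grade G8 ≥ G6 ✓; rating 2 ≥ 2 ✓ → eligible.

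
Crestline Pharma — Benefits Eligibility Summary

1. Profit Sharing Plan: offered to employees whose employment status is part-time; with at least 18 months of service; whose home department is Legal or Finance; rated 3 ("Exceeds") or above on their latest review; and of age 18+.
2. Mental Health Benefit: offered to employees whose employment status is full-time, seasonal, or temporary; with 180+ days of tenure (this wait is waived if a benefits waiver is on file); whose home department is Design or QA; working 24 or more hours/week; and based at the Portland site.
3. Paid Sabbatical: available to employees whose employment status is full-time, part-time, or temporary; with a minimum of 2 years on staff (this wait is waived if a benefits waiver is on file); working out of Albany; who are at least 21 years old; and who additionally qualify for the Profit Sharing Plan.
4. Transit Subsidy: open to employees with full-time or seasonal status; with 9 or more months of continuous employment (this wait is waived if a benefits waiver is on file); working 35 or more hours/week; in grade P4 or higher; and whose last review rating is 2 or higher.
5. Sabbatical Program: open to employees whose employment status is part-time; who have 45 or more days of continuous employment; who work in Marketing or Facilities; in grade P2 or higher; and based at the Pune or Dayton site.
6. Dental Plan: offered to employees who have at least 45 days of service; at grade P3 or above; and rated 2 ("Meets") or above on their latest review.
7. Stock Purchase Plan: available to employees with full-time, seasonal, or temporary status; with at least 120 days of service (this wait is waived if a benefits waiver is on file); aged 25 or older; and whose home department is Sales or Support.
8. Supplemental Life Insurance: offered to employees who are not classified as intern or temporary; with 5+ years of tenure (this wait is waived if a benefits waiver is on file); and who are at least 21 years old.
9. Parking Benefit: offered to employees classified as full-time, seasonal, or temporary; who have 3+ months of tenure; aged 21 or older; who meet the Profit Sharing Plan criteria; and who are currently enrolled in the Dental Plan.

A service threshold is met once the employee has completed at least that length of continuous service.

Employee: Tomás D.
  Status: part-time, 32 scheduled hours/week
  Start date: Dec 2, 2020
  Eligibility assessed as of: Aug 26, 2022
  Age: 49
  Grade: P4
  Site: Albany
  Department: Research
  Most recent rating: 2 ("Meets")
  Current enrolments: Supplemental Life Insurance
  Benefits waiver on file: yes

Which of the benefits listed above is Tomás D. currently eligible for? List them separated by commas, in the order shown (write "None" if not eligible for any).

Service from Dec 2, 2020 to Aug 26, 2022: 632 days.
Profit Sharing Plan — status part-time ✓; service 632 days ≥ 18 months (≈540 days) ✓; dept Research ✗ → not eligible.
Mental Health Benefit — status part-time ✗ (requires full-time, seasonal, or temporary) → not eligible.
Paid Sabbatical — status part-time ✓; benefits waiver on file ✓; site Albany ✓; age 49 ≥ 21 ✓; not eligible for Profit Sharing Plan ✗ → not eligible.
Transit Subsidy — status part-time ✗ (requires full-time or seasonal) → not eligible.
Sabbatical Program — status part-time ✓; service 632 days ≥ 45 days ✓; dept Research ✗ → not eligible.
Dental Plan — service 632 days ≥ 45 days ✓; grade P4 ≥ P3 ✓; rating 2 ≥ 2 ✓ → eligible.
Stock Purchase Plan — status part-time ✗ (requires full-time, seasonal, or temporary) → not eligible.
Supplemental Life Insurance — status part-time ✓ (not excluded); benefits waiver on file ✓; age 49 ≥ 21 ✓ → eligible.
Parking Benefit — status part-time ✗ (requires full-time, seasonal, or temporary) → not eligible.

Dental Plan, Supplemental Life Insurance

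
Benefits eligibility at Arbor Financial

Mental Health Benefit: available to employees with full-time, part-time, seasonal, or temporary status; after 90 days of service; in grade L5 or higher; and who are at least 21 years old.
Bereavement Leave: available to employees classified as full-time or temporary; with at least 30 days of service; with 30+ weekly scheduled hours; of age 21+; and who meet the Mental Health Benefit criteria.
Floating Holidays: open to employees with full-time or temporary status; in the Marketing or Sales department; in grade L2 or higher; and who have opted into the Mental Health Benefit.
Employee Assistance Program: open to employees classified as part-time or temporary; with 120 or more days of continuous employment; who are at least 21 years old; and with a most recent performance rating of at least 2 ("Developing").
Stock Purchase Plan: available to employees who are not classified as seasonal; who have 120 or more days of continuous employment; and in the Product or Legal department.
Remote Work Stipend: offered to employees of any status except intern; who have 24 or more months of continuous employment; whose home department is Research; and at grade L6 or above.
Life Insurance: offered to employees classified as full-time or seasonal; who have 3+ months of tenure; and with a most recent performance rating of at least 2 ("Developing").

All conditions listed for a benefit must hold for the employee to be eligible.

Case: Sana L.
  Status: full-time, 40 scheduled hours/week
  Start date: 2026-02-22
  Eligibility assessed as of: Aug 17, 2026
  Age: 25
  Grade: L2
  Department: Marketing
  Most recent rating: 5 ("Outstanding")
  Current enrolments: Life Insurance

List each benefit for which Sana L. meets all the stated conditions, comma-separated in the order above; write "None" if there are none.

Life Insurance

Service from 2026-02-22 to Aug 17, 2026: 176 days.
Mental Health Benefit — status full-time ✓; service 176 days ≥ 90 days ✓; grade L2 < L5 ✗ → not eligible.
Bereavement Leave — status full-time ✓; service 176 days ≥ 30 days ✓; 40 hrs/wk ≥ 30 ✓; age 25 ≥ 21 ✓; not eligible for Mental Health Benefit ✗ → not eligible.
Floating Holidays — status full-time ✓; dept Marketing ✓; grade L2 ≥ L2 ✓; not enrolled in Mental Health Benefit ✗ → not eligible.
Employee Assistance Program — status full-time ✗ (requires part-time or temporary) → not eligible.
Stock Purchase Plan — status full-time ✓ (not excluded); service 176 days ≥ 120 days ✓; dept Marketing ✗ → not eligible.
Remote Work Stipend — status full-time ✓ (not excluded); service 176 days < 24 months (≈720 days) ✗ → not eligible.
Life Insurance — status full-time ✓; service 176 days ≥ 3 months (≈90 days) ✓; rating 5 ≥ 2 ✓ → eligible.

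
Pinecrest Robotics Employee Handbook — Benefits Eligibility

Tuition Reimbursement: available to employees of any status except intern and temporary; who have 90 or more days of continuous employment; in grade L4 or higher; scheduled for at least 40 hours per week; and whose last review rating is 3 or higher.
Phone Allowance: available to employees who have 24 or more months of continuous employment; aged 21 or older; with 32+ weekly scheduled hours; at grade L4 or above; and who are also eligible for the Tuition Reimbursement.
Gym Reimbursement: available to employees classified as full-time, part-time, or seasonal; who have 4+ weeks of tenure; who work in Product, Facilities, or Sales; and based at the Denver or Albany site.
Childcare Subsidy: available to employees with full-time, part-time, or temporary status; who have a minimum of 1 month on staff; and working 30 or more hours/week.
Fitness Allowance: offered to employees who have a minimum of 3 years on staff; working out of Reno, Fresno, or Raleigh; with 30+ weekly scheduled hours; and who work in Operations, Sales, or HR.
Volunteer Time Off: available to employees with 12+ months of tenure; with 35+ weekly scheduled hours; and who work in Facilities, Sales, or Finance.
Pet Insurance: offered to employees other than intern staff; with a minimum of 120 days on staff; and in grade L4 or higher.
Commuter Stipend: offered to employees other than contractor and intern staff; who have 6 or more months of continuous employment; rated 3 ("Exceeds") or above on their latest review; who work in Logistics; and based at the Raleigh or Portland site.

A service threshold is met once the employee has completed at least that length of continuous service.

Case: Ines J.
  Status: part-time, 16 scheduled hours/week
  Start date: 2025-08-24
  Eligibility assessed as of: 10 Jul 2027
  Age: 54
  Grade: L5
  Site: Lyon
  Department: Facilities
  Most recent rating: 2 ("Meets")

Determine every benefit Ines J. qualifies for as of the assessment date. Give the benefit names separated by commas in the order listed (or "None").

Pet Insurance

Service from 2025-08-24 to 10 Jul 2027: 685 days.
Tuition Reimbursement — status part-time ✓ (not excluded); service 685 days ≥ 90 days ✓; grade L5 ≥ L4 ✓; 16 hrs/wk < 40 ✗ → not eligible.
Phone Allowance — service 685 days < 24 months (≈720 days) ✗ → not eligible.
Gym Reimbursement — status part-time ✓; service 685 days ≥ 4 weeks (≈28 days) ✓; dept Facilities ✓; site Lyon ✗ (not Denver or Albany) → not eligible.
Childcare Subsidy — status part-time ✓; service 685 days ≥ 1 month (≈30 days) ✓; 16 hrs/wk < 30 ✗ → not eligible.
Fitness Allowance — service 685 days < 3 years (≈1095 days) ✗ → not eligible.
Volunteer Time Off — service 685 days ≥ 12 months (≈360 days) ✓; 16 hrs/wk < 35 ✗ → not eligible.
Pet Insurance — status part-time ✓ (not excluded); service 685 days ≥ 120 days ✓; grade L5 ≥ L4 ✓ → eligible.
Commuter Stipend — status part-time ✓ (not excluded); service 685 days ≥ 6 months (≈180 days) ✓; rating 2 < 3 ✗ → not eligible.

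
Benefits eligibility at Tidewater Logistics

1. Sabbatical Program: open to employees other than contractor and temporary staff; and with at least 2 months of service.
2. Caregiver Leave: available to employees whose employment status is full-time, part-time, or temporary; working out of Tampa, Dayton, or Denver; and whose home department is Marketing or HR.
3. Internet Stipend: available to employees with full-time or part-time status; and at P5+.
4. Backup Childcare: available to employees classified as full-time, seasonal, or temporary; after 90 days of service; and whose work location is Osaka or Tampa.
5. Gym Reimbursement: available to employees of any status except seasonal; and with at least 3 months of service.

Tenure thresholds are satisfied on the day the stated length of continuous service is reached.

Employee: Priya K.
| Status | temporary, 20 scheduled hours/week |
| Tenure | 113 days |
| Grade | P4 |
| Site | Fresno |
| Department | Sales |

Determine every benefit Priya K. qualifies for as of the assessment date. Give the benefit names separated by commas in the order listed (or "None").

Gym Reimbursement

Sabbatical Program — status temporary ✗ (excluded) → not eligible.
Caregiver Leave — status temporary ✓; site Fresno ✗ (not Tampa, Dayton, or Denver) → not eligible.
Internet Stipend — status temporary ✗ (requires full-time or part-time) → not eligible.
Backup Childcare — status temporary ✓; service 113 days ≥ 90 days ✓; site Fresno ✗ (not Osaka or Tampa) → not eligible.
Gym Reimbursement — status temporary ✓ (not excluded); service 113 days ≥ 3 months (≈90 days) ✓ → eligible.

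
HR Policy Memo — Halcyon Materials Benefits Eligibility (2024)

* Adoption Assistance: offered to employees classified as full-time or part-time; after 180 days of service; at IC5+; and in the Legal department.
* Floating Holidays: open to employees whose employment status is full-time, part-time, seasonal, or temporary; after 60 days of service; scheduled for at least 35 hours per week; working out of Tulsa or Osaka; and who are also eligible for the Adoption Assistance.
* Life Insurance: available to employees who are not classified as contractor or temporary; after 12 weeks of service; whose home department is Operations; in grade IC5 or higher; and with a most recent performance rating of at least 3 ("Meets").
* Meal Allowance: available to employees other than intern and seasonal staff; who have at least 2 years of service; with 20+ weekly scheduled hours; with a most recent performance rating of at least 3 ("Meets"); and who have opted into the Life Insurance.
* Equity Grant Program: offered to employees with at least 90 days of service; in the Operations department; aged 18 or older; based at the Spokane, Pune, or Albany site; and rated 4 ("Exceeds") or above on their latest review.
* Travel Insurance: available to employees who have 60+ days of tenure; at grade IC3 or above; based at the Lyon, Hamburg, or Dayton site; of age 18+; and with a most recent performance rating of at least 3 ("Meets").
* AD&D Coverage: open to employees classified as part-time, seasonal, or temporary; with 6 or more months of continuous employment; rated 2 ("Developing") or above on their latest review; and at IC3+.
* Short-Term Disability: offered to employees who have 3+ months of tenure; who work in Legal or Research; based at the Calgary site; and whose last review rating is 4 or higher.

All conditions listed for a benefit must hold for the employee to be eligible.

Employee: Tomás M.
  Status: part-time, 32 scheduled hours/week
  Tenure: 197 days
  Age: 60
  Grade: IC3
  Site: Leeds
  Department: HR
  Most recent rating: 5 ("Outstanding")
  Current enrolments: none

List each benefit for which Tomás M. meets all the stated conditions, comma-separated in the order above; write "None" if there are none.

Adoption Assistance — status part-time ✓; service 197 days ≥ 180 days ✓; grade IC3 < IC5 ✗ → not eligible.
Floating Holidays — status part-time ✓; service 197 days ≥ 60 days ✓; 32 hrs/wk < 35 ✗ → not eligible.
Life Insurance — status part-time ✓ (not excluded); service 197 days ≥ 12 weeks (≈84 days) ✓; dept HR ✗ → not eligible.
Meal Allowance — status part-time ✓ (not excluded); service 197 days < 2 years (≈730 days) ✗ → not eligible.
Equity Grant Program — service 197 days ≥ 90 days ✓; dept HR ✗ → not eligible.
Travel Insurance — service 197 days ≥ 60 days ✓; grade IC3 ≥ IC3 ✓; site Leeds ✗ (not Lyon, Hamburg, or Dayton) → not eligible.
AD&D Coverage — status part-time ✓; service 197 days ≥ 6 months (≈180 days) ✓; rating 5 ≥ 2 ✓; grade IC3 ≥ IC3 ✓ → eligible.
Short-Term Disability — service 197 days ≥ 3 months (≈90 days) ✓; dept HR ✗ → not eligible.

AD&D Coverage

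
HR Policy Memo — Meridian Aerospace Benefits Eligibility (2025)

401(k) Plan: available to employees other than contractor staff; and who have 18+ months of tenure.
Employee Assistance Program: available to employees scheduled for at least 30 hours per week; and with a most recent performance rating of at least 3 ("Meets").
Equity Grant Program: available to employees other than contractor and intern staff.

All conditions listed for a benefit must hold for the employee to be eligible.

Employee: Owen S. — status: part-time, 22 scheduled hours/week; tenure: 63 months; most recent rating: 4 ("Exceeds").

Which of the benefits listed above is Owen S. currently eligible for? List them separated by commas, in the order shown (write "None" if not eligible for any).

401(k) Plan, Equity Grant Program

401(k) Plan — status part-time ✓ (not excluded); service 63 months ≥ 18 months ✓ → eligible.
Employee Assistance Program — 22 hrs/wk < 30 ✗ → not eligible.
Equity Grant Program — status part-time ✓ (not excluded) → eligible.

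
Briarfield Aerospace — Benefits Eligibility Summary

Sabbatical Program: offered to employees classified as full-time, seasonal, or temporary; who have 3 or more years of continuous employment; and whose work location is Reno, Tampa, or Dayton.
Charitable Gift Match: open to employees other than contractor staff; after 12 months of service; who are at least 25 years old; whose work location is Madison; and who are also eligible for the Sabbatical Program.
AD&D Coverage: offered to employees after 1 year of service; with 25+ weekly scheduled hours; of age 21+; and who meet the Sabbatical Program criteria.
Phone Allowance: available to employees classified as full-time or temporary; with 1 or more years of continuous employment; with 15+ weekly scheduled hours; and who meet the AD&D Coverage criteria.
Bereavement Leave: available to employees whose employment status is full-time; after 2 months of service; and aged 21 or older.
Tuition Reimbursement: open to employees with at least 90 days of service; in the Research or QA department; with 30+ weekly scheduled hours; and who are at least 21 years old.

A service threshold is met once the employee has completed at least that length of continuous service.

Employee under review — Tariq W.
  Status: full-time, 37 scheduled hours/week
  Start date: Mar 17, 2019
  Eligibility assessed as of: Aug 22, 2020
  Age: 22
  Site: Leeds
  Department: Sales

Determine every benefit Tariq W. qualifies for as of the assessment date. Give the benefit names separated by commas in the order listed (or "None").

Service from Mar 17, 2019 to Aug 22, 2020: 524 days.
Sabbatical Program — status full-time ✓; service 524 days < 3 years (≈1095 days) ✗ → not eligible.
Charitable Gift Match — status full-time ✓ (not excluded); service 524 days ≥ 12 months (≈360 days) ✓; age 22 < 25 ✗ → not eligible.
AD&D Coverage — service 524 days ≥ 1 year (≈365 days) ✓; 37 hrs/wk ≥ 25 ✓; age 22 ≥ 21 ✓; not eligible for Sabbatical Program ✗ → not eligible.
Phone Allowance — status full-time ✓; service 524 days ≥ 1 year (≈365 days) ✓; 37 hrs/wk ≥ 15 ✓; not eligible for AD&D Coverage ✗ → not eligible.
Bereavement Leave — status full-time ✓; service 524 days ≥ 2 months (≈60 days) ✓; age 22 ≥ 21 ✓ → eligible.
Tuition Reimbursement — service 524 days ≥ 90 days ✓; dept Sales ✗ → not eligible.

Bereavement Leave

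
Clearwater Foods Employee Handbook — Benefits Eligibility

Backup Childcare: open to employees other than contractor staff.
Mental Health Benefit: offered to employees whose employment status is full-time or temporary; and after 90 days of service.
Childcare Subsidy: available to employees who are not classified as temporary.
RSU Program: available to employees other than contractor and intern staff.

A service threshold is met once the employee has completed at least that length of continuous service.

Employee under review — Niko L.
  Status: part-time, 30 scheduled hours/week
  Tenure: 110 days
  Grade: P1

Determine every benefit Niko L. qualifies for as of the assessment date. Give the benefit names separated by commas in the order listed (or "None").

Backup Childcare, Childcare Subsidy, RSU Program

Backup Childcare — status part-time ✓ (not excluded) → eligible.
Mental Health Benefit — status part-time ✗ (requires full-time or temporary) → not eligible.
Childcare Subsidy — status part-time ✓ (not excluded) → eligible.
RSU Program — status part-time ✓ (not excluded) → eligible.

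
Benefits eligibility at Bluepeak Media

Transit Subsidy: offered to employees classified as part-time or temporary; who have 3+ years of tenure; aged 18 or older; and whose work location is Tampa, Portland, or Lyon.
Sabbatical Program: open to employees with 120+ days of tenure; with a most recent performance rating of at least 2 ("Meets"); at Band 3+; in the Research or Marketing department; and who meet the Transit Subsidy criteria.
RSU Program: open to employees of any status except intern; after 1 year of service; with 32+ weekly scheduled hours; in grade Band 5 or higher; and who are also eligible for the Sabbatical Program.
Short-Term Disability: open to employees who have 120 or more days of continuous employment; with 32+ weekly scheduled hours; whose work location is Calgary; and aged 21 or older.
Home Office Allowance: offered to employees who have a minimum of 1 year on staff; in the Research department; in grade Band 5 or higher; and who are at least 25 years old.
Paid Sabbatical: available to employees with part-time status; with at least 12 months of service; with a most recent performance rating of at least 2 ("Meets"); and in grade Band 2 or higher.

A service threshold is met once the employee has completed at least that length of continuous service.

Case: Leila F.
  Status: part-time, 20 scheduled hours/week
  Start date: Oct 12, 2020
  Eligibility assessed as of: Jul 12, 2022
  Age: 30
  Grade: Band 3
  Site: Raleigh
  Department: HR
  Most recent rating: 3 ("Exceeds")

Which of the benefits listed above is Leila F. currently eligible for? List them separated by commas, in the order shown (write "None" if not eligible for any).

Service from Oct 12, 2020 to Jul 12, 2022: 638 days.
Transit Subsidy — status part-time ✓; service 638 days < 3 years (≈1095 days) ✗ → not eligible.
Sabbatical Program — service 638 days ≥ 120 days ✓; rating 3 ≥ 2 ✓; grade Band 3 ≥ Band 3 ✓; dept HR ✗ → not eligible.
RSU Program — status part-time ✓ (not excluded); service 638 days ≥ 1 year (≈365 days) ✓; 20 hrs/wk < 32 ✗ → not eligible.
Short-Term Disability — service 638 days ≥ 120 days ✓; 20 hrs/wk < 32 ✗ → not eligible.
Home Office Allowance — service 638 days ≥ 1 year (≈365 days) ✓; dept HR ✗ → not eligible.
Paid Sabbatical — status part-time ✓; service 638 days ≥ 12 months (≈360 days) ✓; rating 3 ≥ 2 ✓; grade Band 3 ≥ Band 2 ✓ → eligible.

Paid Sabbatical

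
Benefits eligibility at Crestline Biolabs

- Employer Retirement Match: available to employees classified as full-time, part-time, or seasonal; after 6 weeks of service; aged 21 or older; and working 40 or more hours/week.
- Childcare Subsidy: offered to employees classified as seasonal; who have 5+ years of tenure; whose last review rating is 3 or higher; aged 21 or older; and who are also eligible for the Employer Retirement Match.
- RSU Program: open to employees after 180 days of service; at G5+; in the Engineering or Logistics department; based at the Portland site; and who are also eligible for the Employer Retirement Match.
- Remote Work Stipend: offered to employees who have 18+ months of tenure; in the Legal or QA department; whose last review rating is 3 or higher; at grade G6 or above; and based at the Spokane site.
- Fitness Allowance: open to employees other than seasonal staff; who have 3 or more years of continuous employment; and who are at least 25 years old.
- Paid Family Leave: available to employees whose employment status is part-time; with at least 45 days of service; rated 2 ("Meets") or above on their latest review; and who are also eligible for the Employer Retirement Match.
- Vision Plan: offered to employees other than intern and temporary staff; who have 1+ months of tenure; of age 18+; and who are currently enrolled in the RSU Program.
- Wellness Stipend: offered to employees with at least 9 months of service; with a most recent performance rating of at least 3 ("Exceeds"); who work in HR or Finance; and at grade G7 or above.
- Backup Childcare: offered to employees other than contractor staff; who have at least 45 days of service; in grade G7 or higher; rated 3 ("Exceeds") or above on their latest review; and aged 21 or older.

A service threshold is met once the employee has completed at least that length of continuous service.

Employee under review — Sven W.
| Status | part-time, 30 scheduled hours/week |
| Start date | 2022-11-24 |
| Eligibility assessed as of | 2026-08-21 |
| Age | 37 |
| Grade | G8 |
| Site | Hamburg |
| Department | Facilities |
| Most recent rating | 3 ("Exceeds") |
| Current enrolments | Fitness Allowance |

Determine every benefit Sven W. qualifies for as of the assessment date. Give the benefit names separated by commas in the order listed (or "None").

Fitness Allowance, Backup Childcare

Service from 2022-11-24 to 2026-08-21: 1366 days.
Employer Retirement Match — status part-time ✓; service 1366 days ≥ 6 weeks (≈42 days) ✓; age 37 ≥ 21 ✓; 30 hrs/wk < 40 ✗ → not eligible.
Childcare Subsidy — status part-time ✗ (requires seasonal) → not eligible.
RSU Program — service 1366 days ≥ 180 days ✓; grade G8 ≥ G5 ✓; dept Facilities ✗ → not eligible.
Remote Work Stipend — service 1366 days ≥ 18 months (≈540 days) ✓; dept Facilities ✗ → not eligible.
Fitness Allowance — status part-time ✓ (not excluded); service 1366 days ≥ 3 years (≈1095 days) ✓; age 37 ≥ 25 ✓ → eligible.
Paid Family Leave — status part-time ✓; service 1366 days ≥ 45 days ✓; rating 3 ≥ 2 ✓; not eligible for Employer Retirement Match ✗ → not eligible.
Vision Plan — status part-time ✓ (not excluded); service 1366 days ≥ 1 month (≈30 days) ✓; age 37 ≥ 18 ✓; not enrolled in RSU Program ✗ → not eligible.
Wellness Stipend — service 1366 days ≥ 9 months (≈270 days) ✓; rating 3 ≥ 3 ✓; dept Facilities ✗ → not eligible.
Backup Childcare — status part-time ✓ (not excluded); service 1366 days ≥ 45 days ✓; grade G8 ≥ G7 ✓; rating 3 ≥ 3 ✓; age 37 ≥ 21 ✓ → eligible.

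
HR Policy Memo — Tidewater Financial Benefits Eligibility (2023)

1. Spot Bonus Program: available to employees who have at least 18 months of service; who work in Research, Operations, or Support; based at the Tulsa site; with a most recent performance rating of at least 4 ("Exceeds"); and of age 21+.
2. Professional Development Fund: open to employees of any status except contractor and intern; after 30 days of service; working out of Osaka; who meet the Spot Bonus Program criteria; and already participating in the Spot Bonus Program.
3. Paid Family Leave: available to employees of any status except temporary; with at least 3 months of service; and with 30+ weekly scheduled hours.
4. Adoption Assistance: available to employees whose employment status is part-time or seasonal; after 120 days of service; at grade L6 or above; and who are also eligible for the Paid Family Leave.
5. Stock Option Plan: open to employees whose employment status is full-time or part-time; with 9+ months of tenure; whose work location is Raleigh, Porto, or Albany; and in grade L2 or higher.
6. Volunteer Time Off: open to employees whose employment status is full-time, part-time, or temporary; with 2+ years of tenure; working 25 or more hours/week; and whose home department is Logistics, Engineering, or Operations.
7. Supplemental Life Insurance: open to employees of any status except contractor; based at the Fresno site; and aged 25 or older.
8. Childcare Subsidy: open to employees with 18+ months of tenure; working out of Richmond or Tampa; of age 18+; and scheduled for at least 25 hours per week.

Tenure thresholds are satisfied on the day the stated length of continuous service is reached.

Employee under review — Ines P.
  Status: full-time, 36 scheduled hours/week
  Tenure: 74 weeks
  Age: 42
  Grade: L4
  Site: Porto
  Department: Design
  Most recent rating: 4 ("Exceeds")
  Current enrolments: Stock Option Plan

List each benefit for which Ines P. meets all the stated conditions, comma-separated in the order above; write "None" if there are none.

Spot Bonus Program — service 74 weeks < 18 months (≈540 days) ✗ → not eligible.
Professional Development Fund — status full-time ✓ (not excluded); service 74 weeks ≥ 30 days ✓; site Porto ✗ (not Osaka) → not eligible.
Paid Family Leave — status full-time ✓ (not excluded); service 74 weeks ≥ 3 months (≈90 days) ✓; 36 hrs/wk ≥ 30 ✓ → eligible.
Adoption Assistance — status full-time ✗ (requires part-time or seasonal) → not eligible.
Stock Option Plan — status full-time ✓; service 74 weeks ≥ 9 months (≈270 days) ✓; site Porto ✓; grade L4 ≥ L2 ✓ → eligible.
Volunteer Time Off — status full-time ✓; service 74 weeks < 2 years (≈730 days) ✗ → not eligible.
Supplemental Life Insurance — status full-time ✓ (not excluded); site Porto ✗ (not Fresno) → not eligible.
Childcare Subsidy — service 74 weeks < 18 months (≈540 days) ✗ → not eligible.

Paid Family Leave, Stock Option Plan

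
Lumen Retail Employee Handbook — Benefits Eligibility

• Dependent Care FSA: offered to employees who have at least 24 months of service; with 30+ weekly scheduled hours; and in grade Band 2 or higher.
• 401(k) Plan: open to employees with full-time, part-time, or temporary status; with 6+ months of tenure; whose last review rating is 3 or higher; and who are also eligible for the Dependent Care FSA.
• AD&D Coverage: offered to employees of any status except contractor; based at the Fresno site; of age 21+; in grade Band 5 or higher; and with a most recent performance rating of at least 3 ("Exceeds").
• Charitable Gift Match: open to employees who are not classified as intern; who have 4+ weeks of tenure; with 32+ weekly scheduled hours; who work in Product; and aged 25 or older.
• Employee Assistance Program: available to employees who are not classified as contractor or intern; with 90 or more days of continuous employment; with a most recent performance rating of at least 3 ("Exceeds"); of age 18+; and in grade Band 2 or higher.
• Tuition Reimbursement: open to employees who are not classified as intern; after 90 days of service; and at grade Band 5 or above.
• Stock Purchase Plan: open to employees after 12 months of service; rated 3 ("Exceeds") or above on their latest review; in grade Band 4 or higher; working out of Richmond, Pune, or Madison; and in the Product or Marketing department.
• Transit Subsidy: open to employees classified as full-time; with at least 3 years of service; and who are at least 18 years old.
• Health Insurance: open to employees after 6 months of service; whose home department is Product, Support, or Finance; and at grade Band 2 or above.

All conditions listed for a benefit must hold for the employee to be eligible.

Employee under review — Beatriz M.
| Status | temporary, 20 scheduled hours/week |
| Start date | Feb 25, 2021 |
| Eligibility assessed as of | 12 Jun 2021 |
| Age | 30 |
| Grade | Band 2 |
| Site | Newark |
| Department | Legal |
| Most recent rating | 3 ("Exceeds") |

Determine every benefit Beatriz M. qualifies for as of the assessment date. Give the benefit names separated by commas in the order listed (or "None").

Employee Assistance Program

Service from Feb 25, 2021 to 12 Jun 2021: 107 days.
Dependent Care FSA — service 107 days < 24 months (≈720 days) ✗ → not eligible.
401(k) Plan — status temporary ✓; service 107 days < 6 months (≈180 days) ✗ → not eligible.
AD&D Coverage — status temporary ✓ (not excluded); site Newark ✗ (not Fresno) → not eligible.
Charitable Gift Match — status temporary ✓ (not excluded); service 107 days ≥ 4 weeks (≈28 days) ✓; 20 hrs/wk < 32 ✗ → not eligible.
Employee Assistance Program — status temporary ✓ (not excluded); service 107 days ≥ 90 days ✓; rating 3 ≥ 3 ✓; age 30 ≥ 18 ✓; grade Band 2 ≥ Band 2 ✓ → eligible.
Tuition Reimbursement — status temporary ✓ (not excluded); service 107 days ≥ 90 days ✓; grade Band 2 < Band 5 ✗ → not eligible.
Stock Purchase Plan — service 107 days < 12 months (≈360 days) ✗ → not eligible.
Transit Subsidy — status temporary ✗ (requires full-time) → not eligible.
Health Insurance — service 107 days < 6 months (≈180 days) ✗ → not eligible.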